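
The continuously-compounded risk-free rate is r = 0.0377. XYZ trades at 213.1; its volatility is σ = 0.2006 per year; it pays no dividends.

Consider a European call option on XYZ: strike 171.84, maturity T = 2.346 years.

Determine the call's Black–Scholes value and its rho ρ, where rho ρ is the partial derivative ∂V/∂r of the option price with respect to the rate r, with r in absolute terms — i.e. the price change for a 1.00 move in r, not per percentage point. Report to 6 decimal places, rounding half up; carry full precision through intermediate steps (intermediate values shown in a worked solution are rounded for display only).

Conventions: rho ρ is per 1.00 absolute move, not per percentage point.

price = 60.562458
ρ = 294.485230

σ√T = 0.2006·√2.346 = 0.307252
d₁ = (ln(S/K) + (r+σ²/2)T) / (σ√T) = (ln(213.1/171.84) + (0.0377+0.2006²/2)·2.346) / 0.307252 = (0.215198 + 0.135646) / 0.307252 = 1.141876
d₂ = d₁ − σ√T = 1.141876 − 0.307252 = 0.834624
e^{−rT} = 0.915354
N(d₁) = 0.873247,  N(d₂) = 0.798035
Call price V = S·N(d₁) − K·e^{−rT}·N(d₂) = 186.088984 − 125.526526 = 60.562458
ρ = K·T·e^{−rT}·N(d₂) = 294.485230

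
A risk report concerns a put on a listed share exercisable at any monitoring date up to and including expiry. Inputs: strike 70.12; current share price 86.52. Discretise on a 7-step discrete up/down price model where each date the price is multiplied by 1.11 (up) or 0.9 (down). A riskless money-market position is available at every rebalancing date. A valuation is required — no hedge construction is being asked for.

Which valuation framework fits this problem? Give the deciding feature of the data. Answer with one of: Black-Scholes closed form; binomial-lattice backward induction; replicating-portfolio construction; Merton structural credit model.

Key observation: the defining feature is the embedded early-exercise option across 7 discrete dates on the spot-86.52 tree; pricing the strike-70.12 put means working backward with an exercise test at every node.

framework: binomial-lattice backward induction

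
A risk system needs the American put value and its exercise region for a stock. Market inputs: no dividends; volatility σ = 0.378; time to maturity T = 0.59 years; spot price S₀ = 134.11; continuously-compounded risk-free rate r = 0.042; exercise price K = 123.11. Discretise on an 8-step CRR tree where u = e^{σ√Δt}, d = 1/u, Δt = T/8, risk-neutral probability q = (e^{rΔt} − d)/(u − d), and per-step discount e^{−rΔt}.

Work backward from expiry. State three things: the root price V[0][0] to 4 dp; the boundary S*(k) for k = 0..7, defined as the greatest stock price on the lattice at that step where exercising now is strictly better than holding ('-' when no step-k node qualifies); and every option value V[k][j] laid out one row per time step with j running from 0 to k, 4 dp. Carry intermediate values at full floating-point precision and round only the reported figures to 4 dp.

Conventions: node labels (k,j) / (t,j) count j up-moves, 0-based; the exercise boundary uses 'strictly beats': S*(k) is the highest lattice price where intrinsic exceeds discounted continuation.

params: Δt=0.07375 u=1.10811 d=0.90244 q=0.48944 e^(-rΔt)=0.99691
t_8 payoffs: 64.1161 50.6713 34.1624 13.8911 0.0000 0.0000 0.0000 0.0000 0.0000
t_7: node(7,0) S=65.3716 payoff=57.7384 vs cont=57.3577 → 57.7384 [stop]  node(7,1) S=80.2698 payoff=42.8402 vs cont=42.4594 → 42.8402 [stop]  node(7,2) S=98.5635 payoff=24.5465 vs cont=24.1658 → 24.5465 [stop]  node(7,3) S=121.0262 payoff=2.0838 vs cont=7.0703 → 7.0703 [wait]  node(7,4) S=148.6082 payoff=0.0000 vs cont=0.0000 → 0.0000 [wait]  node(7,5) S=182.4763 payoff=0.0000 vs cont=0.0000 → 0.0000 [wait]  node(7,6) S=224.0629 payoff=0.0000 vs cont=0.0000 → 0.0000 [wait]  node(7,7) S=275.1271 payoff=0.0000 vs cont=0.0000 → 0.0000 [wait]  ⇒ S*(7)=98.5635
t_6: node(6,0) S=72.4387 payoff=50.6713 vs cont=50.2906 → 50.6713 [stop]  node(6,1) S=88.9476 payoff=34.1624 vs cont=33.7817 → 34.1624 [stop]  node(6,2) S=109.2189 payoff=13.8911 vs cont=15.9434 → 15.9434 [wait]  node(6,3) S=134.1100 payoff=0.0000 vs cont=3.5986 → 3.5986 [wait]  node(6,4) S=164.6739 payoff=0.0000 vs cont=0.0000 → 0.0000 [wait]  node(6,5) S=202.2033 payoff=0.0000 vs cont=0.0000 → 0.0000 [wait]  node(6,6) S=248.2857 payoff=0.0000 vs cont=0.0000 → 0.0000 [wait]  ⇒ S*(6)=88.9476
t_5: node(5,0) S=80.2698 payoff=42.8402 vs cont=42.4594 → 42.8402 [stop]  node(5,1) S=98.5635 payoff=24.5465 vs cont=25.1672 → 25.1672 [wait]  node(5,2) S=121.0262 payoff=2.0838 vs cont=9.8707 → 9.8707 [wait]  node(5,3) S=148.6082 payoff=0.0000 vs cont=1.8316 → 1.8316 [wait]  node(5,4) S=182.4763 payoff=0.0000 vs cont=0.0000 → 0.0000 [wait]  node(5,5) S=224.0629 payoff=0.0000 vs cont=0.0000 → 0.0000 [wait]  ⇒ S*(5)=80.2698
t_4: node(4,0) S=88.9476 payoff=34.1624 vs cont=34.0845 → 34.1624 [stop]  node(4,1) S=109.2189 payoff=13.8911 vs cont=17.6258 → 17.6258 [wait]  node(4,2) S=134.1100 payoff=0.0000 vs cont=5.9177 → 5.9177 [wait]  node(4,3) S=164.6739 payoff=0.0000 vs cont=0.9323 → 0.9323 [wait]  node(4,4) S=202.2033 payoff=0.0000 vs cont=0.0000 → 0.0000 [wait]  ⇒ S*(4)=88.9476
t_3: node(3,0) S=98.5635 payoff=24.5465 vs cont=25.9880 → 25.9880 [wait]  node(3,1) S=121.0262 payoff=2.0838 vs cont=11.8585 → 11.8585 [wait]  node(3,2) S=148.6082 payoff=0.0000 vs cont=3.4668 → 3.4668 [wait]  node(3,3) S=182.4763 payoff=0.0000 vs cont=0.4745 → 0.4745 [wait]  ⇒ S*(3)=-
t_2: node(2,0) S=109.2189 payoff=13.8911 vs cont=19.0135 → 19.0135 [wait]  node(2,1) S=134.1100 payoff=0.0000 vs cont=7.7273 → 7.7273 [wait]  node(2,2) S=164.6739 payoff=0.0000 vs cont=1.9961 → 1.9961 [wait]  ⇒ S*(2)=-
t_1: node(1,0) S=121.0262 payoff=2.0838 vs cont=13.4478 → 13.4478 [wait]  node(1,1) S=148.6082 payoff=0.0000 vs cont=4.9070 → 4.9070 [wait]  ⇒ S*(1)=-
t_0: node(0,0) S=134.1100 payoff=0.0000 vs cont=9.2389 → 9.2389 [wait]  ⇒ S*(0)=-

price = 9.2389
boundary = - - - - 88.9476 80.2698 88.9476 98.5635
tree:
9.2389
13.4478 4.9070
19.0135 7.7273 1.9961
25.9880 11.8585 3.4668 0.4745
34.1624 17.6258 5.9177 0.9323 0.0000
42.8402 25.1672 9.8707 1.8316 0.0000 0.0000
50.6713 34.1624 15.9434 3.5986 0.0000 0.0000 0.0000
57.7384 42.8402 24.5465 7.0703 0.0000 0.0000 0.0000 0.0000
64.1161 50.6713 34.1624 13.8911 0.0000 0.0000 0.0000 0.0000 0.0000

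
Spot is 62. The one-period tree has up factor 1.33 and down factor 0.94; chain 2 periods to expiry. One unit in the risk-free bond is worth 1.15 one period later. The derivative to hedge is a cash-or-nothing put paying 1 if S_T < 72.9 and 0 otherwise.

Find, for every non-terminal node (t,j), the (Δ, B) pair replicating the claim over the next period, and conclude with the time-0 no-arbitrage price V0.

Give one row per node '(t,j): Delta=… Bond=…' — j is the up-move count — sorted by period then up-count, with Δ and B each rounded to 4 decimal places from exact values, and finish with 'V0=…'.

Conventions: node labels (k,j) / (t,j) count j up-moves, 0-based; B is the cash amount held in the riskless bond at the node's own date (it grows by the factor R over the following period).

(0,0): Delta=-0.0166 Bond=1.1901
(1,0): Delta=-0.0440 Bond=2.9654
(1,1): Delta=0.0000 Bond=0.0000
V0=0.1611

Since d<R<u, set p* = (R−d)/(u−d) = 0.5385; price each node as the discounted p*-expectation of its children.
Terminal payoffs: V(2,0)=1.0000, V(2,1)=0.0000, V(2,2)=0.0000
(1,0): S=58.2800. Δ = (V_up−V_dn)/(S_up−S_dn) = (0.0000−1.0000)/(77.5124−54.7832) = -0.0440. V = [p*·0.0000 + (1−p*)·1.0000]/1.15 = 0.4013. B = V − Δ·S = 2.9654.
(1,1): S=82.4600. Δ = (V_up−V_dn)/(S_up−S_dn) = (0.0000−0.0000)/(109.6718−77.5124) = 0.0000. V = [p*·0.0000 + (1−p*)·0.0000]/1.15 = 0.0000. B = V − Δ·S = 0.0000.
(0,0): S=62.0000. Δ = (V_up−V_dn)/(S_up−S_dn) = (0.0000−0.4013)/(82.4600−58.2800) = -0.0166. V = [p*·0.0000 + (1−p*)·0.4013]/1.15 = 0.1611. B = V − Δ·S = 1.1901.
As a check, the time-0 holding Δ(0,0)·S0 + B(0,0) comes to 0.1611 — exactly V0.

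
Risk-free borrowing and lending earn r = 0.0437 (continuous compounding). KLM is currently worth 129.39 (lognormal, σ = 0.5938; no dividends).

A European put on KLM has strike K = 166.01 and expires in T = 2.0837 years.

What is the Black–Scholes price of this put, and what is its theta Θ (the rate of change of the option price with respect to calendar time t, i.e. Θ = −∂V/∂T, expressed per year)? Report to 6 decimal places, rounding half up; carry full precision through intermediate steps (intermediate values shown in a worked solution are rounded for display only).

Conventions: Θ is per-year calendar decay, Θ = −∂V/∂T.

price = 58.432952
Θ = -5.469929

σ√T = 0.5938·√2.0837 = 0.857152
d₁ = (ln(S/K) + (r+σ²/2)T) / (σ√T) = (ln(129.39/166.01) + (0.0437+0.5938²/2)·2.0837) / 0.857152 = (-0.249217 + 0.458412) / 0.857152 = 0.244059
d₂ = d₁ − σ√T = 0.244059 − 0.857152 = -0.613093
e^{−rT} = 0.912965
N(−d₁) = 0.403593,  N(−d₂) = 0.730093
Put price V = K·e^{−rT}·N(−d₂) − S·N(−d₁) = 110.653805 − 52.220853 = 58.432952
φ(d₁) = (1/√(2π))·e^{−d₁²/2} = 0.387236
Θ = −S·φ(d₁)·σ/(2√T) + r·K·e^{−rT}·N(−d₂) = −10.305500 + 4.835571 = -5.469929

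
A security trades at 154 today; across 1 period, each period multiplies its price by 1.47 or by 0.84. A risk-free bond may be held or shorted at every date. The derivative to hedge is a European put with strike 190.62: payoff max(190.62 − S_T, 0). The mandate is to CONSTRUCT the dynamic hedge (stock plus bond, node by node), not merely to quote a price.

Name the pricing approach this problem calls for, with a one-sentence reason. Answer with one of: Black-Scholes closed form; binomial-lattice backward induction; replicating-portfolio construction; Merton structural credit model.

framework: replicating-portfolio construction

Key observation: the mandate to exhibit the hedge at every date and state singles out the replicating-portfolio construction on the 1-period tree with factors 1.47 and 0.84 from 154.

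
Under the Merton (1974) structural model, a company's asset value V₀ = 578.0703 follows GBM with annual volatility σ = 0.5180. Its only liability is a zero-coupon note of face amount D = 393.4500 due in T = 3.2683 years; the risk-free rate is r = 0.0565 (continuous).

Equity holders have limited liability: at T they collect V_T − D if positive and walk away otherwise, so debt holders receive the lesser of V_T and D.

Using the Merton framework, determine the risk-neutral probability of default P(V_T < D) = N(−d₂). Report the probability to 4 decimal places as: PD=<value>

PD=0.4444

With assets at 578.0703 and a single debt payment of 393.4500 at 3.2683 years:
d₁ = [ln(V₀/D) + (r + σ²/2)T] / (σ√T)
   = [ln(578.0703/393.4500) + (0.0565 + 0.5·0.5180²)·3.2683] / (0.5180·√3.2683)
   = [0.384741 + 0.623141] / 0.936463 = 1.076265
d₂ = d₁ − σ√T = 1.076265 − 0.936463 = 0.139801
risk-neutral PD = N(−d₂) = N(-0.139801) = 0.444408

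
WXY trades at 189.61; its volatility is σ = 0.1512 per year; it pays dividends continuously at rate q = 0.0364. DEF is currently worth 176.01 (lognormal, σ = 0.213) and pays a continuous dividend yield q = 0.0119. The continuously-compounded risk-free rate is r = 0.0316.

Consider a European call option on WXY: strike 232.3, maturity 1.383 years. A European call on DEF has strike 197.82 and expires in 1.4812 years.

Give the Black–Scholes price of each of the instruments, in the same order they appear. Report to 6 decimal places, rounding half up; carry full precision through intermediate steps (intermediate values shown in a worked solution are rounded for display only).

[WXY call K=232.3]
σ√T = 0.1512·√1.383 = 0.177813
d₁ = (ln(S/K) + (r−q+σ²/2)T) / (σ√T) = (ln(189.61/232.3) + (0.0316−0.0364+0.1512²/2)·1.383) / 0.177813 = (-0.203060 + 0.009170) / 0.177813 = -1.090417
d₂ = d₁ − σ√T = -1.090417 − 0.177813 = -1.268230
e^{−rT} = 0.957238
e^{−qT} = 0.950905
N(d₁) = 0.137765,  N(d₂) = 0.102358
price = S·e^{−qT}·N(d₁) − K·e^{−rT}·N(d₂) = 24.839136 − 22.760983 = 2.078154
[DEF call K=197.82]
σ√T = 0.213·√1.4812 = 0.259231
d₁ = (ln(S/K) + (r−q+σ²/2)T) / (σ√T) = (ln(176.01/197.82) + (0.0316−0.0119+0.213²/2)·1.4812) / 0.259231 = (-0.116817 + 0.062780) / 0.259231 = -0.208451
d₂ = d₁ − σ√T = -0.208451 − 0.259231 = -0.467681
e^{−rT} = 0.954273
e^{−qT} = 0.982528
N(d₁) = 0.417439,  N(d₂) = 0.320006
price = S·e^{−qT}·N(d₁) − K·e^{−rT}·N(d₂) = 72.189650 − 60.408926 = 11.780723

price(WXY call K=232.3) = 2.078154
price(DEF call K=197.82) = 11.780723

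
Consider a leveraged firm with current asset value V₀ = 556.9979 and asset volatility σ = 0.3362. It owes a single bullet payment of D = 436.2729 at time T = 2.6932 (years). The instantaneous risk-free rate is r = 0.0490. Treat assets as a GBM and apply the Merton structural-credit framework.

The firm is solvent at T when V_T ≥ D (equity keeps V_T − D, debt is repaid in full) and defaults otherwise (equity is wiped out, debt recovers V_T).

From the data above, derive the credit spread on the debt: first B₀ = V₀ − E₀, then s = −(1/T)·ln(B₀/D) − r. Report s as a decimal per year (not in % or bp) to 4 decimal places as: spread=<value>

spread=0.0375

Equity is a call on the firm's assets struck at D = 436.2729:
d₁ = [ln(V₀/D) + (r + σ²/2)T] / (σ√T)
   = [ln(556.9979/436.2729) + (0.0490 + 0.5·0.3362²)·2.6932] / (0.3362·√2.6932)
   = [0.244294 + 0.284174] / 0.551737 = 0.957824
d₂ = d₁ − σ√T = 0.957824 − 0.551737 = 0.406088
N(d₁) = 0.830924,  N(d₂) = 0.657661,  e^(−rT) = 0.876370
E₀ = V₀·N(d₁) − D·e^(−rT)·N(d₂)
   = 556.9979·0.830924 − 436.2729·0.876370·0.657661 = 211.375352
B₀ = V₀ − E₀ = 556.9979 − 211.375352 = 345.622548
spread = −(1/T)·ln(B₀/D) − r = −(1/2.6932)·ln(345.622548/436.2729) − 0.0490 = 0.03748473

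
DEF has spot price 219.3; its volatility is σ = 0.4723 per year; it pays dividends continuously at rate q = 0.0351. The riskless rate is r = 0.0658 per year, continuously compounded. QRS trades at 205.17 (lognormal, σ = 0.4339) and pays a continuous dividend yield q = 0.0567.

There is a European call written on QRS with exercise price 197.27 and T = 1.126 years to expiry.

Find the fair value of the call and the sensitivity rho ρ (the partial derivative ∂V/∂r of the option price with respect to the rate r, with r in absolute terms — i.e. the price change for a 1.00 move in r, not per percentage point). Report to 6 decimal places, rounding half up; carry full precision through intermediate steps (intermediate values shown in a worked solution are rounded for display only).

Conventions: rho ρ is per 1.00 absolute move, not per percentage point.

price = 39.042151
ρ = 93.062251

σ√T = 0.4339·√1.126 = 0.460425
d₁ = (ln(S/K) + (r−q+σ²/2)T) / (σ√T) = (ln(205.17/197.27) + (0.0658−0.0567+0.4339²/2)·1.126) / 0.460425 = (0.039266 + 0.116242) / 0.460425 = 0.337748
d₂ = d₁ − σ√T = 0.337748 − 0.460425 = -0.122677
e^{−rT} = 0.928587
e^{−qT} = 0.938151
N(d₁) = 0.632224,  N(d₂) = 0.451182
Call price V = S·e^{−qT}·N(d₁) − K·e^{−rT}·N(d₂) = 121.690686 − 82.648535 = 39.042151
ρ = K·T·e^{−rT}·N(d₂) = 93.062251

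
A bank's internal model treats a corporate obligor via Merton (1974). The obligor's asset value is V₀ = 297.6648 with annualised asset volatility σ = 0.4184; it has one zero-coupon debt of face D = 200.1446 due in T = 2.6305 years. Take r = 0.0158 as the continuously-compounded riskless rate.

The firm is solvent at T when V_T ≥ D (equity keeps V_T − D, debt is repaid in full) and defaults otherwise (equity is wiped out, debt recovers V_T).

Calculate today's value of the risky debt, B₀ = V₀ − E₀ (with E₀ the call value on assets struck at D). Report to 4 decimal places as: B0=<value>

B0=167.4201

Equity is a call on the firm's assets struck at D = 200.1446:
d₁ = [ln(V₀/D) + (r + σ²/2)T] / (σ√T)
   = [ln(297.6648/200.1446) + (0.0158 + 0.5·0.4184²)·2.6305] / (0.4184·√2.6305)
   = [0.396928 + 0.271808] / 0.678595 = 0.985470
d₂ = d₁ − σ√T = 0.985470 − 0.678595 = 0.306875
N(d₁) = 0.837803,  N(d₂) = 0.620531,  e^(−rT) = 0.959290
E₀ = V₀·N(d₁) − D·e^(−rT)·N(d₂)
   = 297.6648·0.837803 − 200.1446·0.959290·0.620531 = 130.244735
B₀ = V₀ − E₀ = 297.6648 − 130.244735 = 167.420065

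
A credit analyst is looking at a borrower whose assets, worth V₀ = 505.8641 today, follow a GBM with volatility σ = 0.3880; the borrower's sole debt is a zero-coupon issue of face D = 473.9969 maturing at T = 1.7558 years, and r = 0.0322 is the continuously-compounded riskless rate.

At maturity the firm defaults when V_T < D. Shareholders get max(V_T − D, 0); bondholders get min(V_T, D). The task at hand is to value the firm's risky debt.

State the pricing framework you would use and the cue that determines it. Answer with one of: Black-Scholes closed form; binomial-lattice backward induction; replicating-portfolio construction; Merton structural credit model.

Key observation: the data describe a firm's assets (V₀ = 505.8641, GBM) and a single zero-coupon debt of face 473.9969, so credit quantities follow from equity-as-call in the structural model.

framework: Merton structural credit model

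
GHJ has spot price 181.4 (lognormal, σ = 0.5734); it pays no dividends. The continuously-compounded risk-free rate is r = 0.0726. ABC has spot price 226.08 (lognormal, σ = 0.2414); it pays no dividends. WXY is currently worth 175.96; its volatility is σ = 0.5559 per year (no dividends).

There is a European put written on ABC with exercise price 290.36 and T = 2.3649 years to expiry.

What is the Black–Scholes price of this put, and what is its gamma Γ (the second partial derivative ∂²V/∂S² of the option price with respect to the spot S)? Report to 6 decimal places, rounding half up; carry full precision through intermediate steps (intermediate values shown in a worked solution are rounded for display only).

price = 44.650678
Γ = 0.004752

σ√T = 0.2414·√2.3649 = 0.371231
d₁ = (ln(S/K) + (r+σ²/2)T) / (σ√T) = (ln(226.08/290.36) + (0.0726+0.2414²/2)·2.3649) / 0.371231 = (-0.250233 + 0.240598) / 0.371231 = -0.025954
d₂ = d₁ − σ√T = -0.025954 − 0.371231 = -0.397184
e^{−rT} = 0.842239
N(−d₁) = 0.510353,  N(−d₂) = 0.654384
Put price V = K·e^{−rT}·N(−d₂) − S·N(−d₁) = 160.031260 − 115.380582 = 44.650678
φ(d₁) = (1/√(2π))·e^{−d₁²/2} = 0.398808
Γ = φ(d₁) / (S·σ·√T) = 0.004752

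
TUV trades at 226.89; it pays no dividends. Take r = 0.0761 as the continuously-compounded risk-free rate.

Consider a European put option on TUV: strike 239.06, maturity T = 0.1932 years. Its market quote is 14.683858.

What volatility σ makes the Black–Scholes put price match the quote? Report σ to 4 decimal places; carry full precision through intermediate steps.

sigma = 0.2402

At σ = 0.2402 the Black–Scholes value reproduces the quote:
σ√T = 0.2402·√0.1932 = 0.105579
d₁ = (ln(S/K) + (r+σ²/2)T) / (σ√T) = (ln(226.89/239.06) + (0.0761+0.2402²/2)·0.1932) / 0.105579 = (-0.052249 + 0.020276) / 0.105579 = -0.302838
d₂ = d₁ − σ√T = -0.302838 − 0.105579 = -0.408417
e^{−rT} = 0.985405
N(−d₁) = 0.618993,  N(−d₂) = 0.658516
V = K·e^{−rT}·N(−d₂) − S·N(−d₁) = 155.127281 − 140.443423 = 14.683858 (the observed quote) — the price is monotone increasing in volatility, hence this σ is the only solution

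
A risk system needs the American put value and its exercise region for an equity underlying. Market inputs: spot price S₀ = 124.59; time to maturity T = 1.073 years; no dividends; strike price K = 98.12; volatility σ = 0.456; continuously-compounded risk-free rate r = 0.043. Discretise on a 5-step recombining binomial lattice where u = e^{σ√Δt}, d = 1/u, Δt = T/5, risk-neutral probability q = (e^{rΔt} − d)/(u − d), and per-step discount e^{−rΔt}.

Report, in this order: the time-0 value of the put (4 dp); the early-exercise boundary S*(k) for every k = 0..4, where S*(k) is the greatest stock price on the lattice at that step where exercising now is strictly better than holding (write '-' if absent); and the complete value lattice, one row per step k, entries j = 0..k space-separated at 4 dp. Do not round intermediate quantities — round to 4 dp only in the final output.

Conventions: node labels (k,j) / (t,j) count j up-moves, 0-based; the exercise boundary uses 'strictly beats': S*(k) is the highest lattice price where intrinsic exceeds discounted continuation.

params: Δt=0.21460 u=1.23521 d=0.80958 q=0.46917 e^(-rΔt)=0.99081
t_5 payoffs: 54.7911 32.0111 0.0000 0.0000 0.0000 0.0000
t_4: node(4,0) S=53.5203 payoff=44.5997 vs cont=43.6984 → 44.5997 [stop]  node(4,1) S=81.6584 payoff=16.4616 vs cont=16.8365 → 16.8365 [wait]  node(4,2) S=124.5900 payoff=0.0000 vs cont=0.0000 → 0.0000 [wait]  node(4,3) S=190.0927 payoff=0.0000 vs cont=0.0000 → 0.0000 [wait]  node(4,4) S=290.0332 payoff=0.0000 vs cont=0.0000 → 0.0000 [wait]  ⇒ S*(4)=53.5203
t_3: node(3,0) S=66.1089 payoff=32.0111 vs cont=31.2841 → 32.0111 [stop]  node(3,1) S=100.8654 payoff=0.0000 vs cont=8.8553 → 8.8553 [wait]  node(3,2) S=153.8949 payoff=0.0000 vs cont=0.0000 → 0.0000 [wait]  node(3,3) S=234.8046 payoff=0.0000 vs cont=0.0000 → 0.0000 [wait]  ⇒ S*(3)=66.1089
t_2: node(2,0) S=81.6584 payoff=16.4616 vs cont=20.9530 → 20.9530 [wait]  node(2,1) S=124.5900 payoff=0.0000 vs cont=4.6575 → 4.6575 [wait]  node(2,2) S=190.0927 payoff=0.0000 vs cont=0.0000 → 0.0000 [wait]  ⇒ S*(2)=-
t_1: node(1,0) S=100.8654 payoff=0.0000 vs cont=13.1855 → 13.1855 [wait]  node(1,1) S=153.8949 payoff=0.0000 vs cont=2.4497 → 2.4497 [wait]  ⇒ S*(1)=-
t_0: node(0,0) S=124.5900 payoff=0.0000 vs cont=8.0737 → 8.0737 [wait]  ⇒ S*(0)=-

price = 8.0737
boundary = - - - 66.1089 53.5203
tree:
8.0737
13.1855 2.4497
20.9530 4.6575 0.0000
32.0111 8.8553 0.0000 0.0000
44.5997 16.8365 0.0000 0.0000 0.0000
54.7911 32.0111 0.0000 0.0000 0.0000 0.0000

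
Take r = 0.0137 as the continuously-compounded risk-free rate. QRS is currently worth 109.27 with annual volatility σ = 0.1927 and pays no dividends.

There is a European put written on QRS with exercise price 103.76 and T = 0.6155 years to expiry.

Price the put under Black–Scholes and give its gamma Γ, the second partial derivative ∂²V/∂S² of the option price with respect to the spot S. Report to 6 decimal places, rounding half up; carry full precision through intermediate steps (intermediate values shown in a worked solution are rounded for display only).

σ√T = 0.1927·√0.6155 = 0.151180
d₁ = (ln(S/K) + (r+σ²/2)T) / (σ√T) = (ln(109.27/103.76) + (0.0137+0.1927²/2)·0.6155) / 0.151180 = (0.051741 + 0.019860) / 0.151180 = 0.473616
d₂ = d₁ − σ√T = 0.473616 − 0.151180 = 0.322435
e^{−rT} = 0.991603
N(−d₁) = 0.317887,  N(−d₂) = 0.373561
Put price V = K·e^{−rT}·N(−d₂) − S·N(−d₁) = 38.435269 − 34.735508 = 3.699761
φ(d₁) = (1/√(2π))·e^{−d₁²/2} = 0.356616
Γ = φ(d₁) / (S·σ·√T) = 0.021588

price = 3.699761
Γ = 0.021588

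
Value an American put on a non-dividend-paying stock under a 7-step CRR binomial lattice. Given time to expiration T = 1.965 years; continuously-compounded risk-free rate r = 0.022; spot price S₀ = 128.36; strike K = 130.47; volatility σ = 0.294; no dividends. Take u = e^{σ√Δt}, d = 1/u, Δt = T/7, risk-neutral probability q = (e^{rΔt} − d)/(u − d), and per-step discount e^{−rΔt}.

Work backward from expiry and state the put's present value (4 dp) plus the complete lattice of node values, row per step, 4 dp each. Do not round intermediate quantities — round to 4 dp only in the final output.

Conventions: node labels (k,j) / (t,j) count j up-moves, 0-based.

params: Δt=0.28071 u=1.16856 d=0.85576 q=0.48094 e^(-rΔt)=0.99384
t_7 payoffs: 87.3296 71.5609 50.0282 20.6250 0.0000 0.0000 0.0000 0.0000
k=6: node(6,0) S=50.4119 payoff=80.0581 vs cont=79.2548 → 80.0581 [stop]  node(6,1) S=68.8386 payoff=61.6314 vs cont=60.8281 → 61.6314 [stop]  node(6,2) S=94.0007 payoff=36.4693 vs cont=35.6661 → 36.4693 [stop]  node(6,3) S=128.3600 payoff=2.1100 vs cont=10.6397 → 10.6397 [wait]  node(6,4) S=175.2784 payoff=0.0000 vs cont=0.0000 → 0.0000 [wait]  node(6,5) S=239.3466 payoff=0.0000 vs cont=0.0000 → 0.0000 [wait]  node(6,6) S=326.8331 payoff=0.0000 vs cont=0.0000 → 0.0000 [wait]
k=5: node(5,0) S=58.9091 payoff=71.5609 vs cont=70.7576 → 71.5609 [stop]  node(5,1) S=80.4418 payoff=50.0282 vs cont=49.2250 → 50.0282 [stop]  node(5,2) S=109.8450 payoff=20.6250 vs cont=23.8987 → 23.8987 [wait]  node(5,3) S=149.9958 payoff=0.0000 vs cont=5.4886 → 5.4886 [wait]  node(5,4) S=204.8226 payoff=0.0000 vs cont=0.0000 → 0.0000 [wait]  node(5,5) S=279.6898 payoff=0.0000 vs cont=0.0000 → 0.0000 [wait]
k=4: node(4,0) S=68.8386 payoff=61.6314 vs cont=60.8281 → 61.6314 [stop]  node(4,1) S=94.0007 payoff=36.4693 vs cont=37.2309 → 37.2309 [wait]  node(4,2) S=128.3600 payoff=2.1100 vs cont=14.9519 → 14.9519 [wait]  node(4,3) S=175.2784 payoff=0.0000 vs cont=2.8314 → 2.8314 [wait]  node(4,4) S=239.3466 payoff=0.0000 vs cont=0.0000 → 0.0000 [wait]
k=3: node(3,0) S=80.4418 payoff=50.0282 vs cont=49.5890 → 50.0282 [stop]  node(3,1) S=109.8450 payoff=20.6250 vs cont=26.3528 → 26.3528 [wait]  node(3,2) S=149.9958 payoff=0.0000 vs cont=9.0665 → 9.0665 [wait]  node(3,3) S=204.8226 payoff=0.0000 vs cont=1.4606 → 1.4606 [wait]
k=2: node(2,0) S=94.0007 payoff=36.4693 vs cont=38.4038 → 38.4038 [wait]  node(2,1) S=128.3600 payoff=2.1100 vs cont=17.9280 → 17.9280 [wait]  node(2,2) S=175.2784 payoff=0.0000 vs cont=5.3752 → 5.3752 [wait]
k=1: node(1,0) S=109.8450 payoff=20.6250 vs cont=28.3804 → 28.3804 [wait]  node(1,1) S=149.9958 payoff=0.0000 vs cont=11.8177 → 11.8177 [wait]
k=0: node(0,0) S=128.3600 payoff=2.1100 vs cont=20.2890 → 20.2890 [wait]

price = 20.2890
tree:
20.2890
28.3804 11.8177
38.4038 17.9280 5.3752
50.0282 26.3528 9.0665 1.4606
61.6314 37.2309 14.9519 2.8314 0.0000
71.5609 50.0282 23.8987 5.4886 0.0000 0.0000
80.0581 61.6314 36.4693 10.6397 0.0000 0.0000 0.0000
87.3296 71.5609 50.0282 20.6250 0.0000 0.0000 0.0000 0.0000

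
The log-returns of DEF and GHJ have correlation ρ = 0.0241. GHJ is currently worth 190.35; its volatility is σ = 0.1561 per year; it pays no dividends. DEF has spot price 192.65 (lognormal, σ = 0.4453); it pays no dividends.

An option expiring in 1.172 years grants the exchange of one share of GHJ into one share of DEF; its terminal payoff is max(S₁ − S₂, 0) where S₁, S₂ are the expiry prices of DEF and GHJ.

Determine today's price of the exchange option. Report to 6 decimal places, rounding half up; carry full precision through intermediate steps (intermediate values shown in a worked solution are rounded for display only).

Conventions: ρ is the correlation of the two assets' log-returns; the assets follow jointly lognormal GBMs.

exchange price = 39.481760

σ_eff = √(σ₁² + σ₂² − 2ρσ₁σ₂) = √(0.4453² + 0.1561² − 2·0.0241·0.4453·0.1561) = 0.468304
d₁ = (ln(S₁/S₂) + (q₂ − q₁ + σ_eff²/2)T) / (σ_eff√T) = (ln(192.65/190.35) + (0.0 − 0.0 + 0.109654)·1.172) / 0.506981 = 0.277181
d₂ = d₁ − σ_eff√T = 0.277181 − 0.506981 = -0.229800
N(d₁) = 0.609179,  N(d₂) = 0.409124
V = S₁·e^{−q₁T}·N(d₁) − S₂·e^{−q₂T}·N(d₂) = 117.358420 − 77.876660 = 39.481760
Key observation: r never enters — measured in units of GHJ, the claim is a call on S₁/S₂ struck at 1, so only the dividend yields and σ_eff matter.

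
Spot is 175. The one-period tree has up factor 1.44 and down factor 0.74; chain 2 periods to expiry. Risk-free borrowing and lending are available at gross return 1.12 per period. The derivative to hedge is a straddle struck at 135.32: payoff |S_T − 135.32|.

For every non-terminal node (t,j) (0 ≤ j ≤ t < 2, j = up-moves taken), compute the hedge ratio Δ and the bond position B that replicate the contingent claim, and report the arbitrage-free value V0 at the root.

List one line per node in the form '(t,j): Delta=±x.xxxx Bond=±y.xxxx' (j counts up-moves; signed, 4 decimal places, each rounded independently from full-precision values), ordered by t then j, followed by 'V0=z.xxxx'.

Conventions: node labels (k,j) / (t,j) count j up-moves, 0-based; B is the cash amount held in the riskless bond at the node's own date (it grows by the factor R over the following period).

The replicating-portfolio and risk-neutral prices coincide; use p* = (1.12−0.74)/(1.44−0.74) = 0.5429 for the latter.
Payoffs at expiry: V(2,0)=39.4900, V(2,1)=51.1600, V(2,2)=227.5600
Node (1,0) S=129.5000: V=(p*·51.1600+(1−p*)·39.4900)/1.12=40.9153; Δ=(51.1600−39.4900)/(186.4800−95.8300)=0.1287; B=V−Δ·S=24.2439
Node (1,1) S=252.0000: V=(p*·227.5600+(1−p*)·51.1600)/1.12=131.1786; Δ=(227.5600−51.1600)/(362.8800−186.4800)=1.0000; B=V−Δ·S=-120.8214
Node (0,0) S=175.0000: V=(p*·131.1786+(1−p*)·40.9153)/1.12=80.2816; Δ=(131.1786−40.9153)/(252.0000−129.5000)=0.7368; B=V−Δ·S=-48.6659
Verification: the root portfolio costs Δ(0,0)·S0 + B(0,0) = 80.2816, matching V0.

(0,0): Delta=0.7368 Bond=-48.6659
(1,0): Delta=0.1287 Bond=24.2439
(1,1): Delta=1.0000 Bond=-120.8214
V0=80.2816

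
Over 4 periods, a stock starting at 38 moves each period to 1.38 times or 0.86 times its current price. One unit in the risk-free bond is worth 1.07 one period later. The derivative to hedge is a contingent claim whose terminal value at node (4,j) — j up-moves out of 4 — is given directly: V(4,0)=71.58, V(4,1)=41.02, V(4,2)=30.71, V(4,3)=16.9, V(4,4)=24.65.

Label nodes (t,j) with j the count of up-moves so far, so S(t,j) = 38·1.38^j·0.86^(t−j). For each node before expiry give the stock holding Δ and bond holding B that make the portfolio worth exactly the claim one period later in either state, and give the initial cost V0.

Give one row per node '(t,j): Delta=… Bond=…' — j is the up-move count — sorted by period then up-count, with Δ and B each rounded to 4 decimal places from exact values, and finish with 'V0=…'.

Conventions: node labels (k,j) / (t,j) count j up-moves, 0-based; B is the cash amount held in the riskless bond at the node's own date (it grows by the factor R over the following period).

(0,0): Delta=-0.5962 Bond=50.9362
(1,0): Delta=-0.9292 Bond=65.3832
(1,1): Delta=-0.2899 Bond=38.4386
(2,0): Delta=-1.4313 Bond=84.0729
(2,1): Delta=-0.4672 Bond=49.1267
(2,2): Delta=-0.1267 Bond=29.3236
(3,0): Delta=-2.4315 Bond=114.1323
(3,1): Delta=-0.5112 Bond=54.2721
(3,2): Delta=-0.4267 Bond=50.0464
(3,3): Delta=0.1492 Bond=3.8156
V0=28.2811

Since d<R<u, set p* = (R−d)/(u−d) = 0.4038; price each node as the discounted p*-expectation of its children.
Expiry values: V(4,0)=71.5800, V(4,1)=41.0200, V(4,2)=30.7100, V(4,3)=16.9000, V(4,4)=24.6500
  t=3,j=0: stock 24.1701 → up 33.3548 (V=41.0200), down 20.7863 (V=71.5800). Price 55.3630; hedge Δ=-2.4315, bond B=114.1323.
  t=3,j=1: stock 38.7846 → up 53.5228 (V=30.7100), down 33.3548 (V=41.0200). Price 34.4452; hedge Δ=-0.5112, bond B=54.2721.
  t=3,j=2: stock 62.2358 → up 85.8854 (V=16.9000), down 53.5228 (V=30.7100). Price 23.4887; hedge Δ=-0.4267, bond B=50.0464.
  t=3,j=3: stock 99.8667 → up 137.8161 (V=24.6500), down 85.8854 (V=16.9000). Price 18.7194; hedge Δ=0.1492, bond B=3.8156.
  t=2,j=0: stock 28.1048 → up 38.7846 (V=34.4452), down 24.1701 (V=55.3630). Price 43.8462; hedge Δ=-1.4313, bond B=84.0729.
  t=2,j=1: stock 45.0984 → up 62.2358 (V=23.4887), down 38.7846 (V=34.4452). Price 28.0565; hedge Δ=-0.4672, bond B=49.1267.
  t=2,j=2: stock 72.3672 → up 99.8667 (V=18.7194), down 62.2358 (V=23.4887). Price 20.1520; hedge Δ=-0.1267, bond B=29.3236.
  t=1,j=0: stock 32.6800 → up 45.0984 (V=28.0565), down 28.1048 (V=43.8462). Price 35.0183; hedge Δ=-0.9292, bond B=65.3832.
  t=1,j=1: stock 52.4400 → up 72.3672 (V=20.1520), down 45.0984 (V=28.0565). Price 23.2377; hedge Δ=-0.2899, bond B=38.4386.
  t=0,j=0: stock 38.0000 → up 52.4400 (V=23.2377), down 32.6800 (V=35.0183). Price 28.2811; hedge Δ=-0.5962, bond B=50.9362.
Sanity check at the root: Δ(0,0)·S0 + B(0,0) reproduces V0 = 28.2811.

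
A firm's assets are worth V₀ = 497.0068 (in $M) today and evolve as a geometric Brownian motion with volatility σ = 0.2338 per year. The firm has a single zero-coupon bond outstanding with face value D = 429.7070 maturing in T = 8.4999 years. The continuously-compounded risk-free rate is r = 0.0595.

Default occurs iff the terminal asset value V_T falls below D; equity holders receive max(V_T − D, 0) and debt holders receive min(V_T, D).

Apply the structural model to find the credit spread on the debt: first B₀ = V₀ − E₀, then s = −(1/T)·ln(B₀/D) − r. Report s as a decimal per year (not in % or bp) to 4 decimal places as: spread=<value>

spread=0.0101

Work the structural quantities from V₀ = 497.0068 against face 429.7070:
d₁ = [ln(V₀/D) + (r + σ²/2)T] / (σ√T)
   = [ln(497.0068/429.7070) + (0.0595 + 0.5·0.2338²)·8.4999] / (0.2338·√8.4999)
   = [0.145500 + 0.738057] / 0.681634 = 1.296233
d₂ = d₁ − σ√T = 1.296233 − 0.681634 = 0.614599
N(d₁) = 0.902552,  N(d₂) = 0.730590,  e^(−rT) = 0.603057
E₀ = V₀·N(d₁) − D·e^(−rT)·N(d₂)
   = 497.0068·0.902552 − 429.7070·0.603057·0.730590 = 259.251239
B₀ = V₀ − E₀ = 497.0068 − 259.251239 = 237.755561
spread = −(1/T)·ln(B₀/D) − r = −(1/8.4999)·ln(237.755561/429.7070) − 0.0595 = 0.01013147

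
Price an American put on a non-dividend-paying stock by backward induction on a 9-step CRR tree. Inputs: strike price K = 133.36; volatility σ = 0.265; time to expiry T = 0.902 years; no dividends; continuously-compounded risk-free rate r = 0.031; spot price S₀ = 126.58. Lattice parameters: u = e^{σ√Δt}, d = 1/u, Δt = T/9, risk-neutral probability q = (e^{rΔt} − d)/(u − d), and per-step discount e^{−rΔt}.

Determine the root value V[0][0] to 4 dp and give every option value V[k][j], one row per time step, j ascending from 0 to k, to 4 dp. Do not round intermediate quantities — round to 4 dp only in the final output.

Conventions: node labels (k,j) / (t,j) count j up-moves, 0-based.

params: Δt=0.10022 u=1.08751 d=0.91953 q=0.49756 e^(-rΔt)=0.99690
t_9 payoffs: 73.8685 63.0003 50.1467 34.9449 16.9660 0.0000 0.0000 0.0000 0.0000 0.0000
k=8: node(8,0) S=64.6978 payoff=68.6622 vs cont=68.2485 → 68.6622 [stop]  node(8,1) S=76.5171 payoff=56.8429 vs cont=56.4292 → 56.8429 [stop]  node(8,2) S=90.4956 payoff=42.8644 vs cont=42.4507 → 42.8644 [stop]  node(8,3) S=107.0277 payoff=26.3323 vs cont=25.9186 → 26.3323 [stop]  node(8,4) S=126.5800 payoff=6.7800 vs cont=8.4979 → 8.4979 [wait]  node(8,5) S=149.7042 payoff=0.0000 vs cont=0.0000 → 0.0000 [wait]  node(8,6) S=177.0528 payoff=0.0000 vs cont=0.0000 → 0.0000 [wait]  node(8,7) S=209.3976 payoff=0.0000 vs cont=0.0000 → 0.0000 [wait]  node(8,8) S=247.6513 payoff=0.0000 vs cont=0.0000 → 0.0000 [wait]
k=7: node(7,0) S=70.3597 payoff=63.0003 vs cont=62.5866 → 63.0003 [stop]  node(7,1) S=83.2133 payoff=50.1467 vs cont=49.7330 → 50.1467 [stop]  node(7,2) S=98.4151 payoff=34.9449 vs cont=34.5312 → 34.9449 [stop]  node(7,3) S=116.3940 payoff=16.9660 vs cont=17.4044 → 17.4044 [wait]  node(7,4) S=137.6574 payoff=0.0000 vs cont=4.2564 → 4.2564 [wait]  node(7,5) S=162.8053 payoff=0.0000 vs cont=0.0000 → 0.0000 [wait]  node(7,6) S=192.5473 payoff=0.0000 vs cont=0.0000 → 0.0000 [wait]  node(7,7) S=227.7227 payoff=0.0000 vs cont=0.0000 → 0.0000 [wait]
k=6: node(6,0) S=76.5171 payoff=56.8429 vs cont=56.4292 → 56.8429 [stop]  node(6,1) S=90.4956 payoff=42.8644 vs cont=42.4507 → 42.8644 [stop]  node(6,2) S=107.0277 payoff=26.3323 vs cont=26.1361 → 26.3323 [stop]  node(6,3) S=126.5800 payoff=6.7800 vs cont=10.8288 → 10.8288 [wait]  node(6,4) S=149.7042 payoff=0.0000 vs cont=2.1319 → 2.1319 [wait]  node(6,5) S=177.0528 payoff=0.0000 vs cont=0.0000 → 0.0000 [wait]  node(6,6) S=209.3976 payoff=0.0000 vs cont=0.0000 → 0.0000 [wait]
k=5: node(5,0) S=83.2133 payoff=50.1467 vs cont=49.7330 → 50.1467 [stop]  node(5,1) S=98.4151 payoff=34.9449 vs cont=34.5312 → 34.9449 [stop]  node(5,2) S=116.3940 payoff=16.9660 vs cont=18.5606 → 18.5606 [wait]  node(5,3) S=137.6574 payoff=0.0000 vs cont=6.4814 → 6.4814 [wait]  node(5,4) S=162.8053 payoff=0.0000 vs cont=1.0678 → 1.0678 [wait]  node(5,5) S=192.5473 payoff=0.0000 vs cont=0.0000 → 0.0000 [wait]
k=4: node(4,0) S=90.4956 payoff=42.8644 vs cont=42.4507 → 42.8644 [stop]  node(4,1) S=107.0277 payoff=26.3323 vs cont=26.7095 → 26.7095 [wait]  node(4,2) S=126.5800 payoff=6.7800 vs cont=12.5115 → 12.5115 [wait]  node(4,3) S=149.7042 payoff=0.0000 vs cont=3.7761 → 3.7761 [wait]  node(4,4) S=177.0528 payoff=0.0000 vs cont=0.5349 → 0.5349 [wait]
k=3: node(3,0) S=98.4151 payoff=34.9449 vs cont=34.7183 → 34.9449 [stop]  node(3,1) S=116.3940 payoff=16.9660 vs cont=19.5842 → 19.5842 [wait]  node(3,2) S=137.6574 payoff=0.0000 vs cont=8.1397 → 8.1397 [wait]  node(3,3) S=162.8053 payoff=0.0000 vs cont=2.1566 → 2.1566 [wait]
k=2: node(2,0) S=107.0277 payoff=26.3323 vs cont=27.2173 → 27.2173 [wait]  node(2,1) S=126.5800 payoff=6.7800 vs cont=13.8468 → 13.8468 [wait]  node(2,2) S=149.7042 payoff=0.0000 vs cont=5.1468 → 5.1468 [wait]
k=1: node(1,0) S=116.3940 payoff=16.9660 vs cont=20.5008 → 20.5008 [wait]  node(1,1) S=137.6574 payoff=0.0000 vs cont=9.4884 → 9.4884 [wait]
k=0: node(0,0) S=126.5800 payoff=6.7800 vs cont=14.9749 → 14.9749 [wait]

price = 14.9749
tree:
14.9749
20.5008 9.4884
27.2173 13.8468 5.1468
34.9449 19.5842 8.1397 2.1566
42.8644 26.7095 12.5115 3.7761 0.5349
50.1467 34.9449 18.5606 6.4814 1.0678 0.0000
56.8429 42.8644 26.3323 10.8288 2.1319 0.0000 0.0000
63.0003 50.1467 34.9449 17.4044 4.2564 0.0000 0.0000 0.0000
68.6622 56.8429 42.8644 26.3323 8.4979 0.0000 0.0000 0.0000 0.0000
73.8685 63.0003 50.1467 34.9449 16.9660 0.0000 0.0000 0.0000 0.0000 0.0000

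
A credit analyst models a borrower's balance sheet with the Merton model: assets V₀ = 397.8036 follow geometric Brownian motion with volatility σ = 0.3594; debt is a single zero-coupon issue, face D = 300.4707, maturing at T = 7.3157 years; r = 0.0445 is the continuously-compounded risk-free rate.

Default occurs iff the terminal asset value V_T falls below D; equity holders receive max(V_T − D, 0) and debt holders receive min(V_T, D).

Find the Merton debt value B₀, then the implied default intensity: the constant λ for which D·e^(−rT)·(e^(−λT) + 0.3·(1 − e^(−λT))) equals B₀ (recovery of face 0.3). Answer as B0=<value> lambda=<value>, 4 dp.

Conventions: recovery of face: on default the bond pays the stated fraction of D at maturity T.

With assets at 397.8036 and a single debt payment of 300.4707 at 7.3157 years:
d₁ = [ln(V₀/D) + (r + σ²/2)T] / (σ√T)
   = [ln(397.8036/300.4707) + (0.0445 + 0.5·0.3594²)·7.3157] / (0.3594·√7.3157)
   = [0.280608 + 0.798027] / 0.972089 = 1.109606
d₂ = d₁ − σ√T = 1.109606 − 0.972089 = 0.137517
N(d₁) = 0.866415,  N(d₂) = 0.554689,  e^(−rT) = 0.722131
E₀ = V₀·N(d₁) − D·e^(−rT)·N(d₂)
   = 397.8036·0.866415 − 300.4707·0.722131·0.554689 = 224.307263
B₀ = V₀ − E₀ = 397.8036 − 224.307263 = 173.496337
e^(−λT) = (B₀·e^(rT)/D − 0.3)/(1 − 0.3) = (173.4963·1.384790/300.4707 − 0.3)/0.7 = 0.71371241
λ = −ln(0.71371241)/7.3157 = 0.046103

B0=173.4963 lambda=0.0461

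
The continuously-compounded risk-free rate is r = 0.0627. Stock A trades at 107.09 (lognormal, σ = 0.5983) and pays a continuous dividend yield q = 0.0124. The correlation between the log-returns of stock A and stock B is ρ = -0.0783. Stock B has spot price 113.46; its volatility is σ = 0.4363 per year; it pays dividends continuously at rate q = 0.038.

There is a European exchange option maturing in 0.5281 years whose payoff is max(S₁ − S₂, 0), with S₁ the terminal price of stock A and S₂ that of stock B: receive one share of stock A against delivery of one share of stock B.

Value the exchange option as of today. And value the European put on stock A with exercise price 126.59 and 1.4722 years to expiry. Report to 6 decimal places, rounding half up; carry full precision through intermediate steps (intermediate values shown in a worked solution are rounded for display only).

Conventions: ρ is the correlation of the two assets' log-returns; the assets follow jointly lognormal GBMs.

σ_eff = √(σ₁² + σ₂² − 2ρσ₁σ₂) = √(0.5983² + 0.4363² − 2·-0.0783·0.5983·0.4363) = 0.767593
d₁ = (ln(S₁/S₂) + (q₂ − q₁ + σ_eff²/2)T) / (σ_eff√T) = (ln(107.09/113.46) + (0.038 − 0.0124 + 0.294600)·0.5281) / 0.557814 = 0.199559
d₂ = d₁ − σ_eff√T = 0.199559 − 0.557814 = -0.358255
N(d₁) = 0.579087,  N(d₂) = 0.360076
V = S₁·e^{−q₁T}·N(d₁) − S₂·e^{−q₂T}·N(d₂) = 61.609676 − 40.042575 = 21.567101
[vanilla: stock A put K=126.59]
σ√T = 0.5983·√1.4722 = 0.725943
d₁ = (ln(S/K) + (r−q+σ²/2)T) / (σ√T) = (ln(107.09/126.59) + (0.0627−0.0124+0.5983²/2)·1.4722) / 0.725943 = (-0.167284 + 0.337548) / 0.725943 = 0.234542
d₂ = d₁ − σ√T = 0.234542 − 0.725943 = -0.491401
e^{−rT} = 0.911825
e^{−qT} = 0.981910
N(−d₁) = 0.407282,  N(−d₂) = 0.688428
price = K·e^{−rT}·N(−d₂) − S·e^{−qT}·N(−d₁) = 79.463887 − 42.826838 = 36.637049

exchange price = 21.567101
price(stock A put K=126.59) = 36.637049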